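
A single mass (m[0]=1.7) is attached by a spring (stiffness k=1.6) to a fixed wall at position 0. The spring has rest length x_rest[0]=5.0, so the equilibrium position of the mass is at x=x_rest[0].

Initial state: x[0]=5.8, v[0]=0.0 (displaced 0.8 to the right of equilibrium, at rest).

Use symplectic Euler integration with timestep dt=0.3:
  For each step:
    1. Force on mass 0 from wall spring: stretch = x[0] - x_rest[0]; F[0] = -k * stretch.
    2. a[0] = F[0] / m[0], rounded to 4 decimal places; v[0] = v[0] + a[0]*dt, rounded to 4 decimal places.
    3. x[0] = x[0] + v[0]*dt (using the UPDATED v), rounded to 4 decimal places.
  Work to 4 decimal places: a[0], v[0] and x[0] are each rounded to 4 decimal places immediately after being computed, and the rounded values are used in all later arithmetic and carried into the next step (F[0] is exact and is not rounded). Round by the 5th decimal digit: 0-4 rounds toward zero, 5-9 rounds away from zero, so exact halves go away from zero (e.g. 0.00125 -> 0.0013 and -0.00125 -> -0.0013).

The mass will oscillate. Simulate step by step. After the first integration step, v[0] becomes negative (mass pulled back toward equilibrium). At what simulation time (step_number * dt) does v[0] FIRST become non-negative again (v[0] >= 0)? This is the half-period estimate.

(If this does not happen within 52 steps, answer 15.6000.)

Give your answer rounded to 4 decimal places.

Answer: 3.3000

Derivation:
Step 0: x=[5.8000] v=[0.0000]
Step 1: x=[5.7322] v=[-0.2259]
Step 2: x=[5.6024] v=[-0.4326]
Step 3: x=[5.4216] v=[-0.6027]
Step 4: x=[5.2051] v=[-0.7217]
Step 5: x=[4.9712] v=[-0.7796]
Step 6: x=[4.7398] v=[-0.7715]
Step 7: x=[4.5304] v=[-0.6980]
Step 8: x=[4.3608] v=[-0.5654]
Step 9: x=[4.2453] v=[-0.3849]
Step 10: x=[4.1938] v=[-0.1718]
Step 11: x=[4.2105] v=[0.0558]
First v>=0 after going negative at step 11, time=3.3000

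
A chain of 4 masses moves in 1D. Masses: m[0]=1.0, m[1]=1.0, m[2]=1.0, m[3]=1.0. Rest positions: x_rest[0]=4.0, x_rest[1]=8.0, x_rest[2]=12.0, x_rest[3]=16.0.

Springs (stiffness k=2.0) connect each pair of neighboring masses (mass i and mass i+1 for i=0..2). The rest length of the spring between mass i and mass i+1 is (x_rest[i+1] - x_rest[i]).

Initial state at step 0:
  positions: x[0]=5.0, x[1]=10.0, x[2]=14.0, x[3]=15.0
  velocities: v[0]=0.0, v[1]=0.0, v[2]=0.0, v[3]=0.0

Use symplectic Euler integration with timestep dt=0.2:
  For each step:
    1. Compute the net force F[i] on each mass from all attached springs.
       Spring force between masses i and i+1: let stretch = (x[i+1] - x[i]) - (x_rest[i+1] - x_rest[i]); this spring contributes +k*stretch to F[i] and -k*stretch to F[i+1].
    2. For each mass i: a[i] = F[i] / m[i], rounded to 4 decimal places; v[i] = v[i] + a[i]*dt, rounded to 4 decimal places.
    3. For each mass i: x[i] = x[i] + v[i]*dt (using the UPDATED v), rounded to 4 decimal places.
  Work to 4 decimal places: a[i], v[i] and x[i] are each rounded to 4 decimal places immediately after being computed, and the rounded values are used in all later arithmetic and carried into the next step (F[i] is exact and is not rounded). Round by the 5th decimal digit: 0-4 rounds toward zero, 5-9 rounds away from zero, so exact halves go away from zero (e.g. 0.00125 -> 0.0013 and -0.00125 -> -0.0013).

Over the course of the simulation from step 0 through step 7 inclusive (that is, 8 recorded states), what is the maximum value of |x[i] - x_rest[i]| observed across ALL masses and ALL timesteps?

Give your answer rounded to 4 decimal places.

Step 0: x=[5.0000 10.0000 14.0000 15.0000] v=[0.0000 0.0000 0.0000 0.0000]
Step 1: x=[5.0800 9.9200 13.7600 15.2400] v=[0.4000 -0.4000 -1.2000 1.2000]
Step 2: x=[5.2272 9.7600 13.3312 15.6816] v=[0.7360 -0.8000 -2.1440 2.2080]
Step 3: x=[5.4170 9.5231 12.8047 16.2552] v=[0.9491 -1.1846 -2.6323 2.8678]
Step 4: x=[5.6153 9.2202 12.2918 16.8727] v=[0.9915 -1.5144 -2.5647 3.0876]
Step 5: x=[5.7820 8.8747 11.8996 17.4437] v=[0.8335 -1.7277 -1.9610 2.8552]
Step 6: x=[5.8761 8.5237 11.7089 17.8912] v=[0.4706 -1.7548 -0.9533 2.2376]
Step 7: x=[5.8620 8.2157 11.7580 18.1641] v=[-0.0704 -1.5398 0.2455 1.3647]
Max displacement = 2.1641

Answer: 2.1641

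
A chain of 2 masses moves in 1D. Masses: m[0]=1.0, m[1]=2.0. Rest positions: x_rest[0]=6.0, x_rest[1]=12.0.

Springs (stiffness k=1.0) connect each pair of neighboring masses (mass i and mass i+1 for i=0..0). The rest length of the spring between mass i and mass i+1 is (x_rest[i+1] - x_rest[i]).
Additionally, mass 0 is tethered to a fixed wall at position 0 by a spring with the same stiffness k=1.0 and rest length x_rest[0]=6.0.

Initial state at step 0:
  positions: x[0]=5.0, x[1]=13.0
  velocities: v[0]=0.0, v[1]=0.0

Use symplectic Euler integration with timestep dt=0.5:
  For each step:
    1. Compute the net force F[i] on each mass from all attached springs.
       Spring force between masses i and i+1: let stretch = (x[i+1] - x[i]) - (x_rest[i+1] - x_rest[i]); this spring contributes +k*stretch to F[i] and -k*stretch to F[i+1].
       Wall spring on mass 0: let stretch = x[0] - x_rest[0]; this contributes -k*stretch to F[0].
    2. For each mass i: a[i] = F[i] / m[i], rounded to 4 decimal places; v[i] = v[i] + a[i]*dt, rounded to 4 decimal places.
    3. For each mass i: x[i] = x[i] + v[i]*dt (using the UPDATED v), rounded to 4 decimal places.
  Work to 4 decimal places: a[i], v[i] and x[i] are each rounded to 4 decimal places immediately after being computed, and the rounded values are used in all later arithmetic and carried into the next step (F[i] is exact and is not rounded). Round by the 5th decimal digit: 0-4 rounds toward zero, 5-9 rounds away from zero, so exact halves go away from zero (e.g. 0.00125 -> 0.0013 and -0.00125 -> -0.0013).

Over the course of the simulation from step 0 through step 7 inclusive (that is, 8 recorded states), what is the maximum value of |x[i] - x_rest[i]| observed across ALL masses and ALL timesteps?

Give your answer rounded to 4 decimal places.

Answer: 1.5625

Derivation:
Step 0: x=[5.0000 13.0000] v=[0.0000 0.0000]
Step 1: x=[5.7500 12.7500] v=[1.5000 -0.5000]
Step 2: x=[6.8125 12.3750] v=[2.1250 -0.7500]
Step 3: x=[7.5625 12.0547] v=[1.5000 -0.6406]
Step 4: x=[7.5449 11.9229] v=[-0.0352 -0.2637]
Step 5: x=[6.7356 11.9938] v=[-1.6187 0.1418]
Step 6: x=[5.5569 12.1575] v=[-2.3574 0.3273]
Step 7: x=[4.6391 12.2461] v=[-1.8356 0.1772]
Max displacement = 1.5625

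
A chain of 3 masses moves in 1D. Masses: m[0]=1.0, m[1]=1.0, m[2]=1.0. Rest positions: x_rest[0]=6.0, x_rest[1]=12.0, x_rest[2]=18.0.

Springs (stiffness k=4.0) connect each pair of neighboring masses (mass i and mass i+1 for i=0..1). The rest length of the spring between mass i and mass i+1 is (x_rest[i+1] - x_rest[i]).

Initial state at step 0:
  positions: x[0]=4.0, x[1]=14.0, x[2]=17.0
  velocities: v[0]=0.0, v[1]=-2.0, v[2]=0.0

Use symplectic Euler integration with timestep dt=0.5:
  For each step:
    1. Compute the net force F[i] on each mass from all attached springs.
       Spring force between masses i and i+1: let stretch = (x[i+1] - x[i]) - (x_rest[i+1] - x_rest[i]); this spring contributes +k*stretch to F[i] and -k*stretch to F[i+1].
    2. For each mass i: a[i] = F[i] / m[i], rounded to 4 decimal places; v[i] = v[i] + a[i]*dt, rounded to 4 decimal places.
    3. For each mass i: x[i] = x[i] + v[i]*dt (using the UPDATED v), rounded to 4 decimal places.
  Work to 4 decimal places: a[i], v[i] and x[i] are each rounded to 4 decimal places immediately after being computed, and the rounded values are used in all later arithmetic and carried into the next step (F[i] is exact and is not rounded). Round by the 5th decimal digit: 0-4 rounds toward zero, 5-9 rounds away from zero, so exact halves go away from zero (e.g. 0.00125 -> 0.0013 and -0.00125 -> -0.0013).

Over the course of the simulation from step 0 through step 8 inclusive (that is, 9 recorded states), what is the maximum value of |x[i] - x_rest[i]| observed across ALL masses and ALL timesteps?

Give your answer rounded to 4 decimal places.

Answer: 8.0000

Derivation:
Step 0: x=[4.0000 14.0000 17.0000] v=[0.0000 -2.0000 0.0000]
Step 1: x=[8.0000 6.0000 20.0000] v=[8.0000 -16.0000 6.0000]
Step 2: x=[4.0000 14.0000 15.0000] v=[-8.0000 16.0000 -10.0000]
Step 3: x=[4.0000 13.0000 15.0000] v=[0.0000 -2.0000 0.0000]
Step 4: x=[7.0000 5.0000 19.0000] v=[6.0000 -16.0000 8.0000]
Step 5: x=[2.0000 13.0000 15.0000] v=[-10.0000 16.0000 -8.0000]
Step 6: x=[2.0000 12.0000 15.0000] v=[0.0000 -2.0000 0.0000]
Step 7: x=[6.0000 4.0000 18.0000] v=[8.0000 -16.0000 6.0000]
Step 8: x=[2.0000 12.0000 13.0000] v=[-8.0000 16.0000 -10.0000]
Max displacement = 8.0000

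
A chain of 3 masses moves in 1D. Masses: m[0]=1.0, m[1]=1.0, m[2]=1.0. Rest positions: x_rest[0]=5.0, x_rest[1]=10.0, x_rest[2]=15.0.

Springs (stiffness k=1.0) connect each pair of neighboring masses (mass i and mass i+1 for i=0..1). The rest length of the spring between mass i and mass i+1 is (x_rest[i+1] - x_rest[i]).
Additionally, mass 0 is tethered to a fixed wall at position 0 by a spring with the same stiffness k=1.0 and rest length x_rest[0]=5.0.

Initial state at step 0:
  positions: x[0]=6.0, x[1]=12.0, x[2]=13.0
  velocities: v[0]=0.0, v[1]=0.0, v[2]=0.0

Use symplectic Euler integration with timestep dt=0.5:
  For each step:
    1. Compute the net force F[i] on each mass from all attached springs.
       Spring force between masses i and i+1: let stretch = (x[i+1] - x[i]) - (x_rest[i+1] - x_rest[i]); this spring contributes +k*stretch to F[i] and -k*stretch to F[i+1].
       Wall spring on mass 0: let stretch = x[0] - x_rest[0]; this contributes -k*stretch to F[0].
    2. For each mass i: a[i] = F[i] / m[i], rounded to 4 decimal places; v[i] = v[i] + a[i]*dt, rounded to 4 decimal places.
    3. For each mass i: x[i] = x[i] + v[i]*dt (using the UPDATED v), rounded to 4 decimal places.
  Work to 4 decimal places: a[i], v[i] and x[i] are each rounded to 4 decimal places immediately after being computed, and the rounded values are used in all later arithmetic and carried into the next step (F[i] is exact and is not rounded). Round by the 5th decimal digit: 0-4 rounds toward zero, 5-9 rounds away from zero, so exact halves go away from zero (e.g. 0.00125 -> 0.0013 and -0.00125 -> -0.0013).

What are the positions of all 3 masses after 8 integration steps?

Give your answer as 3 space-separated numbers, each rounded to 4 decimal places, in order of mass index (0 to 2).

Step 0: x=[6.0000 12.0000 13.0000] v=[0.0000 0.0000 0.0000]
Step 1: x=[6.0000 10.7500 14.0000] v=[0.0000 -2.5000 2.0000]
Step 2: x=[5.6875 9.1250 15.4375] v=[-0.6250 -3.2500 2.8750]
Step 3: x=[4.8125 8.2188 16.5469] v=[-1.7500 -1.8125 2.2188]
Step 4: x=[3.5860 8.5430 16.8243] v=[-2.4531 0.6484 0.5548]
Step 5: x=[2.7022 9.6983 16.2814] v=[-1.7676 2.3106 -1.0859]
Step 6: x=[2.8919 10.7504 15.3427] v=[0.3794 2.1041 -1.8775]
Step 7: x=[4.3233 10.9859 14.5059] v=[2.8627 0.4710 -1.6737]
Step 8: x=[6.3395 10.4358 14.0391] v=[4.0324 -1.1003 -0.9337]

Answer: 6.3395 10.4358 14.0391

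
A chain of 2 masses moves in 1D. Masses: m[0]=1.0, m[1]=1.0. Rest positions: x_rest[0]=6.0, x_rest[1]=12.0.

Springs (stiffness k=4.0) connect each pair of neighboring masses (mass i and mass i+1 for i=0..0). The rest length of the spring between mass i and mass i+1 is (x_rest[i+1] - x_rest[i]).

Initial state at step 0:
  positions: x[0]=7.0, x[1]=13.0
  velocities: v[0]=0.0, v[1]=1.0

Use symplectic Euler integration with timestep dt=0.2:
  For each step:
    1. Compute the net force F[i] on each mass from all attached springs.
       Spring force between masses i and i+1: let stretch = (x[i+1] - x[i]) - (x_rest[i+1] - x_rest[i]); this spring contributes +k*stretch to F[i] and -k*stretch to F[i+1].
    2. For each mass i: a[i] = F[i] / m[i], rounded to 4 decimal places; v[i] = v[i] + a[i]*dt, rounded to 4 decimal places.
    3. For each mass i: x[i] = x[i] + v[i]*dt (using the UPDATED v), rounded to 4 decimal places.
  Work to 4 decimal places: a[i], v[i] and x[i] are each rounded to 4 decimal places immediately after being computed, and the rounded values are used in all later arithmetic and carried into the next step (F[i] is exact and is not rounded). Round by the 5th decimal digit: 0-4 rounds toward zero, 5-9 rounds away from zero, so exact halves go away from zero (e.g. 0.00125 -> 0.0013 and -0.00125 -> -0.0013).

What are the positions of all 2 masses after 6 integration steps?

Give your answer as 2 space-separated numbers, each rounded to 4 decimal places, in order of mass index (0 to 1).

Step 0: x=[7.0000 13.0000] v=[0.0000 1.0000]
Step 1: x=[7.0000 13.2000] v=[0.0000 1.0000]
Step 2: x=[7.0320 13.3680] v=[0.1600 0.8400]
Step 3: x=[7.1178 13.4822] v=[0.4288 0.5712]
Step 4: x=[7.2619 13.5381] v=[0.7203 0.2797]
Step 5: x=[7.4502 13.5498] v=[0.9413 0.0587]
Step 6: x=[7.6544 13.5456] v=[1.0210 -0.0210]

Answer: 7.6544 13.5456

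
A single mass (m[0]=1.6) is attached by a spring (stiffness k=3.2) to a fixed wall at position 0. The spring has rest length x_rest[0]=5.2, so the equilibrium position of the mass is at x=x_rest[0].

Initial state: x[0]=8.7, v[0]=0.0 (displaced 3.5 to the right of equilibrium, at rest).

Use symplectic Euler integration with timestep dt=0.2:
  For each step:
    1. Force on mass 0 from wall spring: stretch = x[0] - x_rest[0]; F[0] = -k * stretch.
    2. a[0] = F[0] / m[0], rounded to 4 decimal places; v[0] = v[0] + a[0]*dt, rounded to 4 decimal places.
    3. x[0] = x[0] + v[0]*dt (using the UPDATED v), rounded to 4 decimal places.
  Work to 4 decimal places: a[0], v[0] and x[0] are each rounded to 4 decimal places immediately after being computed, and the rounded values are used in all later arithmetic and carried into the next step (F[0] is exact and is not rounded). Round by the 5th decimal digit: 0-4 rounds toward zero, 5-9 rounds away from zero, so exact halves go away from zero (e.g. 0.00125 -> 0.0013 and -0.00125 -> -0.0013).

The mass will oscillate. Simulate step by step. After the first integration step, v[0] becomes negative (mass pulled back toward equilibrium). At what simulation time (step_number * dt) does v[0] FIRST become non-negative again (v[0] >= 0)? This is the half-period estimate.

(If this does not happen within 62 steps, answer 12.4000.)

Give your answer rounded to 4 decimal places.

Step 0: x=[8.7000] v=[0.0000]
Step 1: x=[8.4200] v=[-1.4000]
Step 2: x=[7.8824] v=[-2.6880]
Step 3: x=[7.1302] v=[-3.7610]
Step 4: x=[6.2236] v=[-4.5331]
Step 5: x=[5.2351] v=[-4.9425]
Step 6: x=[4.2438] v=[-4.9565]
Step 7: x=[3.3290] v=[-4.5740]
Step 8: x=[2.5639] v=[-3.8256]
Step 9: x=[2.0097] v=[-2.7712]
Step 10: x=[1.7107] v=[-1.4951]
Step 11: x=[1.6908] v=[-0.0994]
Step 12: x=[1.9517] v=[1.3043]
First v>=0 after going negative at step 12, time=2.4000

Answer: 2.4000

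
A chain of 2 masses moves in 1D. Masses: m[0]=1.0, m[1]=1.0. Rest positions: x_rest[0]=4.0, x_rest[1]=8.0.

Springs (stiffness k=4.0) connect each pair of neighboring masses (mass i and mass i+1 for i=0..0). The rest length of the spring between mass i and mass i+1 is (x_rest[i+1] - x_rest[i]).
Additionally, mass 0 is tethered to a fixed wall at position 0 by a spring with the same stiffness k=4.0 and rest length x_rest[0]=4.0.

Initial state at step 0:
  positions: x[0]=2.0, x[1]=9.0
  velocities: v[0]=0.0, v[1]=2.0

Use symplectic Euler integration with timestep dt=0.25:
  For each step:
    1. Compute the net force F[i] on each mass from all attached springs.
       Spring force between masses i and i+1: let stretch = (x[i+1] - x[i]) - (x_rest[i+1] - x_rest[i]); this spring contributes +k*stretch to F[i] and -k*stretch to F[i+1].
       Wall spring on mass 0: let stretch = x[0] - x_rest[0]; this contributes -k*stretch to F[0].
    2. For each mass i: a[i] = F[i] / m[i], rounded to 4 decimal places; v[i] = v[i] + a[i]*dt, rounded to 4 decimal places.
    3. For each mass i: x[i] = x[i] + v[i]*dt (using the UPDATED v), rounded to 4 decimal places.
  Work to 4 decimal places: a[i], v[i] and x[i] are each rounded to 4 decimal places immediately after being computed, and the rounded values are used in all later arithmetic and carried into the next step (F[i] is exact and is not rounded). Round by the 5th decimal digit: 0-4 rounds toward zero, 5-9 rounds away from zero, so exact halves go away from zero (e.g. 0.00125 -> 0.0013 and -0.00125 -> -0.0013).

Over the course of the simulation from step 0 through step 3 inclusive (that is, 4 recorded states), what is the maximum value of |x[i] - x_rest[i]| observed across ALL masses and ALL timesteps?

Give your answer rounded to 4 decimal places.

Step 0: x=[2.0000 9.0000] v=[0.0000 2.0000]
Step 1: x=[3.2500 8.7500] v=[5.0000 -1.0000]
Step 2: x=[5.0625 8.1250] v=[7.2500 -2.5000]
Step 3: x=[6.3750 7.7344] v=[5.2500 -1.5625]
Max displacement = 2.3750

Answer: 2.3750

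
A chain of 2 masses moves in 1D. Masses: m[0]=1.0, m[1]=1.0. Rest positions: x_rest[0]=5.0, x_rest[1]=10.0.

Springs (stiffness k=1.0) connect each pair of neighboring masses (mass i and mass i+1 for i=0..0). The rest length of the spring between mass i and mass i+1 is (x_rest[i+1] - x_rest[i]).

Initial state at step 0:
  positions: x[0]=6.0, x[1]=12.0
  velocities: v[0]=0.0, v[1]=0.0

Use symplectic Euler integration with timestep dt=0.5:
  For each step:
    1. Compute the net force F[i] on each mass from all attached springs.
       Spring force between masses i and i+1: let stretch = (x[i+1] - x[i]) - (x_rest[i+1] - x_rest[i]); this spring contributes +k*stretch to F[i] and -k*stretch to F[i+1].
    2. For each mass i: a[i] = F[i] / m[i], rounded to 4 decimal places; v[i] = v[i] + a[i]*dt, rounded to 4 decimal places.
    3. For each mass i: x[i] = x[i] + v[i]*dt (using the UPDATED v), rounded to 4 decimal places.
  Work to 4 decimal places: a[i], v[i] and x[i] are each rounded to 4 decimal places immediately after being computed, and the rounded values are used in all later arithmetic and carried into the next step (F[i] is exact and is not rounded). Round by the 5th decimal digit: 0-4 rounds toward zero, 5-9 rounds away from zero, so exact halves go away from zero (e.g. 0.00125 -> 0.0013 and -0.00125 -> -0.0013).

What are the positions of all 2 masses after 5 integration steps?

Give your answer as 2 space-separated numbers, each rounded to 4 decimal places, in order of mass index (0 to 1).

Step 0: x=[6.0000 12.0000] v=[0.0000 0.0000]
Step 1: x=[6.2500 11.7500] v=[0.5000 -0.5000]
Step 2: x=[6.6250 11.3750] v=[0.7500 -0.7500]
Step 3: x=[6.9375 11.0625] v=[0.6250 -0.6250]
Step 4: x=[7.0313 10.9688] v=[0.1875 -0.1875]
Step 5: x=[6.8594 11.1407] v=[-0.3438 0.3438]

Answer: 6.8594 11.1407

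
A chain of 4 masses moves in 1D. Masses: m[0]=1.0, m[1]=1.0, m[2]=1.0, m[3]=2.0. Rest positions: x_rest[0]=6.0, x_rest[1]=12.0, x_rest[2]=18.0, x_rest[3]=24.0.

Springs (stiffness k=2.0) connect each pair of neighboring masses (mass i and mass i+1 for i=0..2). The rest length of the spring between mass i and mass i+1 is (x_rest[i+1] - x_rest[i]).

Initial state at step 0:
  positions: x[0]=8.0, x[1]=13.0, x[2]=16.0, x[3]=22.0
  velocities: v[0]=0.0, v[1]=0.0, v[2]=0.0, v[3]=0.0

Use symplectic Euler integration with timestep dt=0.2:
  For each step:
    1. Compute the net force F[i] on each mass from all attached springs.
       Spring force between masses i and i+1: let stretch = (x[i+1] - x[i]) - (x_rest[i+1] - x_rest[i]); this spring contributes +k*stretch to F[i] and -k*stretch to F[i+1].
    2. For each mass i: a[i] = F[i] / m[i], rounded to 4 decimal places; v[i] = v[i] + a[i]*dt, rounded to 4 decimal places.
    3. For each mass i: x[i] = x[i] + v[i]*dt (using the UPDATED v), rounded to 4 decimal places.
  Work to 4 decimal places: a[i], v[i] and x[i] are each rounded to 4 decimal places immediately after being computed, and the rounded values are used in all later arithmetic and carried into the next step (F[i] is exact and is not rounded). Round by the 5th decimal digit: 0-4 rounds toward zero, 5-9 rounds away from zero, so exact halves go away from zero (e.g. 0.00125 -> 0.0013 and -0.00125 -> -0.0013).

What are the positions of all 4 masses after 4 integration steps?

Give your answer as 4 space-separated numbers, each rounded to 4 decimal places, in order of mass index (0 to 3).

Answer: 7.1279 11.9037 17.7132 22.1276

Derivation:
Step 0: x=[8.0000 13.0000 16.0000 22.0000] v=[0.0000 0.0000 0.0000 0.0000]
Step 1: x=[7.9200 12.8400 16.2400 22.0000] v=[-0.4000 -0.8000 1.2000 0.0000]
Step 2: x=[7.7536 12.5584 16.6688 22.0096] v=[-0.8320 -1.4080 2.1440 0.0480]
Step 3: x=[7.4916 12.2212 17.1960 22.0456] v=[-1.3101 -1.6858 2.6362 0.1798]
Step 4: x=[7.1279 11.9037 17.7132 22.1276] v=[-1.8183 -1.5877 2.5861 0.4099]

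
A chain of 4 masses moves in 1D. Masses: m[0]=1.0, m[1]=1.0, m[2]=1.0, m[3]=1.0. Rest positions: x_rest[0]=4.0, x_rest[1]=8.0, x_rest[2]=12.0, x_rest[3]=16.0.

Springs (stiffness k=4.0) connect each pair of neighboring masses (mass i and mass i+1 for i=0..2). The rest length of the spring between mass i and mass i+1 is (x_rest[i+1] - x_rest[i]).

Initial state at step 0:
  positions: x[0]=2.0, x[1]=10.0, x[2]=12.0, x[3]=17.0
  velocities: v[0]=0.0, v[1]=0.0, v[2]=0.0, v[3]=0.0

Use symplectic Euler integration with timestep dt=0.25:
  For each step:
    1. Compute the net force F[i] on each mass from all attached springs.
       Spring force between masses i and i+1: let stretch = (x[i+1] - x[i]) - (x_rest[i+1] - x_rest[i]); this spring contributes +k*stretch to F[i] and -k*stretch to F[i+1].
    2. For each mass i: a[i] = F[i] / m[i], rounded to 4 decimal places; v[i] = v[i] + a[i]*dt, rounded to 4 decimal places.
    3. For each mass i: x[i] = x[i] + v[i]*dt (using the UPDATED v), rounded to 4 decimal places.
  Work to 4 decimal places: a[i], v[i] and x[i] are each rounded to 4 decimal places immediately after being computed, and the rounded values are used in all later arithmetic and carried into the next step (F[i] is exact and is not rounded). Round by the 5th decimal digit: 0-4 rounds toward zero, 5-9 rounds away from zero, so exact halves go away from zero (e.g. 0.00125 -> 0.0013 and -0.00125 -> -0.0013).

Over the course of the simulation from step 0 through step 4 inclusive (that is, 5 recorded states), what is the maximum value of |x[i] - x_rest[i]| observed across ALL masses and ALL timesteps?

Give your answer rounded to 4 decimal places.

Step 0: x=[2.0000 10.0000 12.0000 17.0000] v=[0.0000 0.0000 0.0000 0.0000]
Step 1: x=[3.0000 8.5000 12.7500 16.7500] v=[4.0000 -6.0000 3.0000 -1.0000]
Step 2: x=[4.3750 6.6875 13.4375 16.5000] v=[5.5000 -7.2500 2.7500 -1.0000]
Step 3: x=[5.3281 5.9844 13.2031 16.4844] v=[3.8125 -2.8125 -0.9375 -0.0625]
Step 4: x=[5.4453 6.9219 11.9844 16.6485] v=[0.4688 3.7499 -4.8749 0.6562]
Max displacement = 2.0156

Answer: 2.0156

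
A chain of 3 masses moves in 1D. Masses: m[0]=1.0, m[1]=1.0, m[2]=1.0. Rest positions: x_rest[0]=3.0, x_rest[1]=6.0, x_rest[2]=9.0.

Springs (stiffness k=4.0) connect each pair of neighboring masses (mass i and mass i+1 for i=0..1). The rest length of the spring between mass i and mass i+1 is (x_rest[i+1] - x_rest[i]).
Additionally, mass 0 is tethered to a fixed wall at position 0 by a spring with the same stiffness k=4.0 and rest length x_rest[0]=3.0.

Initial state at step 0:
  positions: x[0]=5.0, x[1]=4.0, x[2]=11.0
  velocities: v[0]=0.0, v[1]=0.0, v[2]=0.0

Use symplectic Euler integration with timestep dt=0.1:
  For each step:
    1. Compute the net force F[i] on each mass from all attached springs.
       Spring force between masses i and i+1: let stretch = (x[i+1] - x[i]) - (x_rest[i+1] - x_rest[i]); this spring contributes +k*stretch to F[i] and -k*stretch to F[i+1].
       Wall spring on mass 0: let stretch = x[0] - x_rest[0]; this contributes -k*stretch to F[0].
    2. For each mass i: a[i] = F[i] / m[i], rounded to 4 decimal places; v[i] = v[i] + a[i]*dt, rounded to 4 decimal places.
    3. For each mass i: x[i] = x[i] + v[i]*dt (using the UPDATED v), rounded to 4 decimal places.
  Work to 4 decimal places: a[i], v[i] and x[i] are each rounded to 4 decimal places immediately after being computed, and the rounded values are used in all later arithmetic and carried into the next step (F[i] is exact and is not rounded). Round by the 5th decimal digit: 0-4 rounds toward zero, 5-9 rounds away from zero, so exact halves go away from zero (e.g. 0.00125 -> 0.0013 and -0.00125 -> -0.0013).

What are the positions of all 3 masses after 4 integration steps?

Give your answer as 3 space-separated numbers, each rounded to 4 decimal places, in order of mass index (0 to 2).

Answer: 3.0510 6.6130 9.6713

Derivation:
Step 0: x=[5.0000 4.0000 11.0000] v=[0.0000 0.0000 0.0000]
Step 1: x=[4.7600 4.3200 10.8400] v=[-2.4000 3.2000 -1.6000]
Step 2: x=[4.3120 4.9184 10.5392] v=[-4.4800 5.9840 -3.0080]
Step 3: x=[3.7158 5.7174 10.1336] v=[-5.9622 7.9898 -4.0563]
Step 4: x=[3.0510 6.6130 9.6713] v=[-6.6479 8.9556 -4.6228]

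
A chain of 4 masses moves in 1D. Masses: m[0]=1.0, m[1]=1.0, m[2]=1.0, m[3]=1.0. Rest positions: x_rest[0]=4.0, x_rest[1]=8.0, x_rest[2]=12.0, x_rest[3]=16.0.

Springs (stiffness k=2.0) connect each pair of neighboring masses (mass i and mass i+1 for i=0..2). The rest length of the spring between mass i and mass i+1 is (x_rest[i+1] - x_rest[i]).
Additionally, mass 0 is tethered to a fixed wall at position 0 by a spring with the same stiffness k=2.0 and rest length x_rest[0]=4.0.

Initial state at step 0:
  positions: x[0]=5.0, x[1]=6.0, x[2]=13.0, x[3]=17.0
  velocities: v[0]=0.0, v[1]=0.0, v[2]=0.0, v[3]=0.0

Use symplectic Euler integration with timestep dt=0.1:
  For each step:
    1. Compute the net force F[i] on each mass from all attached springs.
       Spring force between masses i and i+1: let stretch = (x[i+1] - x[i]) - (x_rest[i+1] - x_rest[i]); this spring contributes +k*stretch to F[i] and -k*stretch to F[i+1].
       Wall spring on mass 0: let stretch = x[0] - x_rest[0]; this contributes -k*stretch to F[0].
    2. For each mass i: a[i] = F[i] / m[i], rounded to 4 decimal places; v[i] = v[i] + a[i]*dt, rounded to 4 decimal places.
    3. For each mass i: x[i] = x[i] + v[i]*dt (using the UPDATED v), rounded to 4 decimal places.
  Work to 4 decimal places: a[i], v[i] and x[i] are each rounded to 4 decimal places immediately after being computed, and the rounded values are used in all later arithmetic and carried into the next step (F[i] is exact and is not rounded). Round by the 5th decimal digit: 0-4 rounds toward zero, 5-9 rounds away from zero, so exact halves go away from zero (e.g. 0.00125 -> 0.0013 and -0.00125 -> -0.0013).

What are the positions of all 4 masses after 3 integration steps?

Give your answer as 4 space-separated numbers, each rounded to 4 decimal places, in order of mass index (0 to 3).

Answer: 4.5476 6.6825 12.6636 16.9941

Derivation:
Step 0: x=[5.0000 6.0000 13.0000 17.0000] v=[0.0000 0.0000 0.0000 0.0000]
Step 1: x=[4.9200 6.1200 12.9400 17.0000] v=[-0.8000 1.2000 -0.6000 0.0000]
Step 2: x=[4.7656 6.3524 12.8248 16.9988] v=[-1.5440 2.3240 -1.1520 -0.0120]
Step 3: x=[4.5476 6.6825 12.6636 16.9941] v=[-2.1798 3.3011 -1.6117 -0.0468]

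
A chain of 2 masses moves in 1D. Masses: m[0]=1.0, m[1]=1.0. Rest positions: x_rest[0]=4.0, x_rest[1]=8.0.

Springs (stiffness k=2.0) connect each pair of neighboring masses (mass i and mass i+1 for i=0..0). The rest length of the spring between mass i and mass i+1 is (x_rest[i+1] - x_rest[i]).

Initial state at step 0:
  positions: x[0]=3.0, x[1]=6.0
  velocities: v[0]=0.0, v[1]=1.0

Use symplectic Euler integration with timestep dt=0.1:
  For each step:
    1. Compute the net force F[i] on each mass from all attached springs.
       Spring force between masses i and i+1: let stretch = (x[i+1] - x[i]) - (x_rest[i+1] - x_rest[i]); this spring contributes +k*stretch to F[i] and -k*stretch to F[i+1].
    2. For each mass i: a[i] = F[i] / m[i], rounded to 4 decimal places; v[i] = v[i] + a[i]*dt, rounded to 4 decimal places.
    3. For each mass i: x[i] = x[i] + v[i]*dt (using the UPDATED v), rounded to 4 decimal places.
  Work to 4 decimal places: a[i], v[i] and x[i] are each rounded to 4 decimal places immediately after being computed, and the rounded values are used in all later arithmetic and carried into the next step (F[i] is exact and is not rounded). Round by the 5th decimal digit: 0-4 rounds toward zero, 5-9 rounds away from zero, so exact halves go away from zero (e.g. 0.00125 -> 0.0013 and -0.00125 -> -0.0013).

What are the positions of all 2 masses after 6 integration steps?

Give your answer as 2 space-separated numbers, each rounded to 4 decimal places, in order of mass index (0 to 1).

Step 0: x=[3.0000 6.0000] v=[0.0000 1.0000]
Step 1: x=[2.9800 6.1200] v=[-0.2000 1.2000]
Step 2: x=[2.9428 6.2572] v=[-0.3720 1.3720]
Step 3: x=[2.8919 6.4081] v=[-0.5091 1.5091]
Step 4: x=[2.8313 6.5687] v=[-0.6059 1.6059]
Step 5: x=[2.7655 6.7345] v=[-0.6584 1.6584]
Step 6: x=[2.6990 6.9010] v=[-0.6646 1.6646]

Answer: 2.6990 6.9010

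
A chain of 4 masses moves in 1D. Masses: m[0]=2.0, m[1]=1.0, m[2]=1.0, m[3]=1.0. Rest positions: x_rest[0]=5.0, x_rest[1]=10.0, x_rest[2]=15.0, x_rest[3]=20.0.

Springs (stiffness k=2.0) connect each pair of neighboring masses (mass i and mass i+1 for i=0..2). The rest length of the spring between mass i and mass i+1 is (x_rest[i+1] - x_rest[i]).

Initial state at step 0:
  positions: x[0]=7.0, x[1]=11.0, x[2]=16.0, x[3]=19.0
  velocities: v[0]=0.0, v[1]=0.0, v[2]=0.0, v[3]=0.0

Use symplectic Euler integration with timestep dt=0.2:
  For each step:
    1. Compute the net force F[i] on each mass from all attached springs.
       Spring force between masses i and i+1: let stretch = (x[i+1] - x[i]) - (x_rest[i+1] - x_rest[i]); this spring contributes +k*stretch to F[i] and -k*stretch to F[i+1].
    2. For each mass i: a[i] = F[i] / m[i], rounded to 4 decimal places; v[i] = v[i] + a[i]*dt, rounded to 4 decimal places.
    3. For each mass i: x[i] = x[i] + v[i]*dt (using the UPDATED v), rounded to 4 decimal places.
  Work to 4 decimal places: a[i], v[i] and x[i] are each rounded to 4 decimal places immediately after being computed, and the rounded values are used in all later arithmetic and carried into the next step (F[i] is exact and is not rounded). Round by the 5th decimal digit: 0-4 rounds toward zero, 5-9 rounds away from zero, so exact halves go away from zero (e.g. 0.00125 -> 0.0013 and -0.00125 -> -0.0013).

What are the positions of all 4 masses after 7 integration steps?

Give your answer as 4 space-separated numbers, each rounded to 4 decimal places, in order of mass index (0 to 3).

Step 0: x=[7.0000 11.0000 16.0000 19.0000] v=[0.0000 0.0000 0.0000 0.0000]
Step 1: x=[6.9600 11.0800 15.8400 19.1600] v=[-0.2000 0.4000 -0.8000 0.8000]
Step 2: x=[6.8848 11.2112 15.5648 19.4544] v=[-0.3760 0.6560 -1.3760 1.4720]
Step 3: x=[6.7827 11.3446 15.2525 19.8376] v=[-0.5107 0.6669 -1.5616 1.9162]
Step 4: x=[6.6630 11.4257 14.9944 20.2540] v=[-0.5983 0.4053 -1.2907 2.0822]
Step 5: x=[6.5338 11.4112 14.8715 20.6497] v=[-0.6458 -0.0723 -0.6143 1.9784]
Step 6: x=[6.3997 11.2834 14.9341 20.9831] v=[-0.6703 -0.6391 0.3129 1.6671]
Step 7: x=[6.2610 11.0569 15.1885 21.2326] v=[-0.6936 -1.1323 1.2722 1.2475]

Answer: 6.2610 11.0569 15.1885 21.2326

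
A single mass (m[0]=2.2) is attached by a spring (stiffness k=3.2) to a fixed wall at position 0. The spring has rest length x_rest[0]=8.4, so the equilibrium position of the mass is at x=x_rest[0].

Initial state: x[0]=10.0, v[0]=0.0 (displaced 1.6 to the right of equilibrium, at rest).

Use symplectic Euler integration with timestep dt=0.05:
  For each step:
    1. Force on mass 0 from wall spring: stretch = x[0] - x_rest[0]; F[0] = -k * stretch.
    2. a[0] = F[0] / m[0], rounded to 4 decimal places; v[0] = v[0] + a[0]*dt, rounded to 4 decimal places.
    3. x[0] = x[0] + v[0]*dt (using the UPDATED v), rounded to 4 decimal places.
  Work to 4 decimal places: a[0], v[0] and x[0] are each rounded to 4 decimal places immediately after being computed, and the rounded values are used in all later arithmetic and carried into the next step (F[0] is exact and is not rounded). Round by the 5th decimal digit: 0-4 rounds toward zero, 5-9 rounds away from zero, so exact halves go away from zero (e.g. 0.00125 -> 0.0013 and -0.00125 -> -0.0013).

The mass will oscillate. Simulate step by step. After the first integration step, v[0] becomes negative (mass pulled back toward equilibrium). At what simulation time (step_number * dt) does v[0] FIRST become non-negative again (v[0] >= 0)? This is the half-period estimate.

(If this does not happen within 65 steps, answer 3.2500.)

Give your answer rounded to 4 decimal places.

Step 0: x=[10.0000] v=[0.0000]
Step 1: x=[9.9942] v=[-0.1164]
Step 2: x=[9.9826] v=[-0.2323]
Step 3: x=[9.9652] v=[-0.3474]
Step 4: x=[9.9421] v=[-0.4612]
Step 5: x=[9.9134] v=[-0.5734]
Step 6: x=[9.8792] v=[-0.6835]
Step 7: x=[9.8396] v=[-0.7911]
Step 8: x=[9.7948] v=[-0.8958]
Step 9: x=[9.7449] v=[-0.9972]
Step 10: x=[9.6902] v=[-1.0950]
Step 11: x=[9.6308] v=[-1.1888]
Step 12: x=[9.5669] v=[-1.2783]
Step 13: x=[9.4987] v=[-1.3632]
Step 14: x=[9.4265] v=[-1.4431]
Step 15: x=[9.3506] v=[-1.5178]
Step 16: x=[9.2713] v=[-1.5869]
Step 17: x=[9.1888] v=[-1.6503]
Step 18: x=[9.1034] v=[-1.7077]
Step 19: x=[9.0155] v=[-1.7589]
Step 20: x=[8.9253] v=[-1.8037]
Step 21: x=[8.8332] v=[-1.8419]
Step 22: x=[8.7395] v=[-1.8734]
Step 23: x=[8.6446] v=[-1.8981]
Step 24: x=[8.5488] v=[-1.9159]
Step 25: x=[8.4525] v=[-1.9267]
Step 26: x=[8.3560] v=[-1.9305]
Step 27: x=[8.2596] v=[-1.9273]
Step 28: x=[8.1637] v=[-1.9171]
Step 29: x=[8.0687] v=[-1.8999]
Step 30: x=[7.9749] v=[-1.8758]
Step 31: x=[7.8827] v=[-1.8449]
Step 32: x=[7.7923] v=[-1.8073]
Step 33: x=[7.7041] v=[-1.7631]
Step 34: x=[7.6185] v=[-1.7125]
Step 35: x=[7.5357] v=[-1.6557]
Step 36: x=[7.4561] v=[-1.5928]
Step 37: x=[7.3799] v=[-1.5242]
Step 38: x=[7.3074] v=[-1.4500]
Step 39: x=[7.2389] v=[-1.3705]
Step 40: x=[7.1746] v=[-1.2861]
Step 41: x=[7.1148] v=[-1.1970]
Step 42: x=[7.0596] v=[-1.1035]
Step 43: x=[7.0093] v=[-1.0060]
Step 44: x=[6.9641] v=[-0.9049]
Step 45: x=[6.9241] v=[-0.8005]
Step 46: x=[6.8894] v=[-0.6932]
Step 47: x=[6.8602] v=[-0.5833]
Step 48: x=[6.8366] v=[-0.4713]
Step 49: x=[6.8187] v=[-0.3576]
Step 50: x=[6.8066] v=[-0.2426]
Step 51: x=[6.8003] v=[-0.1267]
Step 52: x=[6.7998] v=[-0.0104]
Step 53: x=[6.8051] v=[0.1060]
First v>=0 after going negative at step 53, time=2.6500

Answer: 2.6500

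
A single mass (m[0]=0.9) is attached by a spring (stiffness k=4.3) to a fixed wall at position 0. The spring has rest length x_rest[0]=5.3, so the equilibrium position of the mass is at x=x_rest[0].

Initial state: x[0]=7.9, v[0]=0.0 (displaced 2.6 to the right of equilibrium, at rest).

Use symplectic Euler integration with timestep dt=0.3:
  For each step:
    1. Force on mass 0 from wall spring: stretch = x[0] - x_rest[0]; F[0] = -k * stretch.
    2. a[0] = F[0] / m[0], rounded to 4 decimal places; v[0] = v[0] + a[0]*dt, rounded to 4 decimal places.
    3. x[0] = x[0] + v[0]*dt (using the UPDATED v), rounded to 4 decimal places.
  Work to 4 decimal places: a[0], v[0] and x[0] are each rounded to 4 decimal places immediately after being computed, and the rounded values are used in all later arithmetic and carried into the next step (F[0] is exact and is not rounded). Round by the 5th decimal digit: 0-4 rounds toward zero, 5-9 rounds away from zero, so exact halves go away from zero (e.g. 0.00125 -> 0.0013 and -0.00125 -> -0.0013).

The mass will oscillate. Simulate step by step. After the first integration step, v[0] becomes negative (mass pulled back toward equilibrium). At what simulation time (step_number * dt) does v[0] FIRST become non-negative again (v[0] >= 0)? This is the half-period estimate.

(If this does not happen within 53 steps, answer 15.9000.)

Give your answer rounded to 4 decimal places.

Answer: 1.5000

Derivation:
Step 0: x=[7.9000] v=[0.0000]
Step 1: x=[6.7820] v=[-3.7267]
Step 2: x=[5.0267] v=[-5.8509]
Step 3: x=[3.3889] v=[-5.4592]
Step 4: x=[2.5729] v=[-2.7200]
Step 5: x=[2.9296] v=[1.1889]
First v>=0 after going negative at step 5, time=1.5000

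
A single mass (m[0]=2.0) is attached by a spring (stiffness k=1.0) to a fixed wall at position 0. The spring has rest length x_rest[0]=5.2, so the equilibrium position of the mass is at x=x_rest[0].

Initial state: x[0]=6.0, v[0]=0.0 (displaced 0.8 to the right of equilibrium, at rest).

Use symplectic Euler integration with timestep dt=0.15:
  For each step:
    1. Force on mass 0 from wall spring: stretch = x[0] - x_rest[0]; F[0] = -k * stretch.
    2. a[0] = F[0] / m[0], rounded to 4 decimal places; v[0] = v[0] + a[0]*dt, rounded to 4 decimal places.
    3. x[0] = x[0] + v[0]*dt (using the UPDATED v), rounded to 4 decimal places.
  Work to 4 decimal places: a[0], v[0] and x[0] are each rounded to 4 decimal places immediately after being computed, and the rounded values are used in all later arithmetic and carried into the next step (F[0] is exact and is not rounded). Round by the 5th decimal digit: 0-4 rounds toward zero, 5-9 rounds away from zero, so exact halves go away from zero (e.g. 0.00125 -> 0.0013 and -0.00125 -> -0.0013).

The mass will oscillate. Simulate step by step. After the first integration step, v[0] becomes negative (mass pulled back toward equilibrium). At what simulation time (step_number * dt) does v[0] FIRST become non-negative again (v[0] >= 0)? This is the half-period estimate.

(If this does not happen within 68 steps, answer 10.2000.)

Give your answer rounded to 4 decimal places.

Step 0: x=[6.0000] v=[0.0000]
Step 1: x=[5.9910] v=[-0.0600]
Step 2: x=[5.9731] v=[-0.1193]
Step 3: x=[5.9465] v=[-0.1773]
Step 4: x=[5.9115] v=[-0.2333]
Step 5: x=[5.8685] v=[-0.2867]
Step 6: x=[5.8180] v=[-0.3368]
Step 7: x=[5.7605] v=[-0.3832]
Step 8: x=[5.6967] v=[-0.4252]
Step 9: x=[5.6273] v=[-0.4625]
Step 10: x=[5.5531] v=[-0.4946]
Step 11: x=[5.4749] v=[-0.5211]
Step 12: x=[5.3936] v=[-0.5417]
Step 13: x=[5.3102] v=[-0.5562]
Step 14: x=[5.2255] v=[-0.5645]
Step 15: x=[5.1405] v=[-0.5664]
Step 16: x=[5.0562] v=[-0.5619]
Step 17: x=[4.9735] v=[-0.5511]
Step 18: x=[4.8934] v=[-0.5341]
Step 19: x=[4.8167] v=[-0.5111]
Step 20: x=[4.7444] v=[-0.4823]
Step 21: x=[4.6772] v=[-0.4481]
Step 22: x=[4.6159] v=[-0.4089]
Step 23: x=[4.5611] v=[-0.3651]
Step 24: x=[4.5135] v=[-0.3172]
Step 25: x=[4.4736] v=[-0.2657]
Step 26: x=[4.4419] v=[-0.2112]
Step 27: x=[4.4188] v=[-0.1543]
Step 28: x=[4.4044] v=[-0.0957]
Step 29: x=[4.3990] v=[-0.0360]
Step 30: x=[4.4026] v=[0.0241]
First v>=0 after going negative at step 30, time=4.5000

Answer: 4.5000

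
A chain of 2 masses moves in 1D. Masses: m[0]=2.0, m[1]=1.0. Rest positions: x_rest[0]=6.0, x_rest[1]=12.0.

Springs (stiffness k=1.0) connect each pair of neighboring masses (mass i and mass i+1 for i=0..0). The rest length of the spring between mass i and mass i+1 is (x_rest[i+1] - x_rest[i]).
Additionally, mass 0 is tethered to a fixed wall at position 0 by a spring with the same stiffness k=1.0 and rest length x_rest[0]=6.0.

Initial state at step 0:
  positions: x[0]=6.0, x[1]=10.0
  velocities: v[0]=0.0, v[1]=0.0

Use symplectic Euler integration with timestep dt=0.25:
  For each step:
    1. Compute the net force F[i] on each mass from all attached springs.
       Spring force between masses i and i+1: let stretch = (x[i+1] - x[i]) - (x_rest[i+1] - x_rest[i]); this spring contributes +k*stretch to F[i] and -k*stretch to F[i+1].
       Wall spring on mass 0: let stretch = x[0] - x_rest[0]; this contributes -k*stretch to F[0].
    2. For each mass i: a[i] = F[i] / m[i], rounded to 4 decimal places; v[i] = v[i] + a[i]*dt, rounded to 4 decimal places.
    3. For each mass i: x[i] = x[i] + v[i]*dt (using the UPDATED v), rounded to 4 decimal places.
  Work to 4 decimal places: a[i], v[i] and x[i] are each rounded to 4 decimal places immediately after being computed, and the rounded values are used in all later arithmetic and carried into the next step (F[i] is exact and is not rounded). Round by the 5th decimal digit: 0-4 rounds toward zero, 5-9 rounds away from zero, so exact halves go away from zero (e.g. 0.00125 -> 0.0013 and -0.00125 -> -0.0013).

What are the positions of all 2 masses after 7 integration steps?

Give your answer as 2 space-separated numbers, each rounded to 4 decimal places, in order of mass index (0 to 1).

Step 0: x=[6.0000 10.0000] v=[0.0000 0.0000]
Step 1: x=[5.9375 10.1250] v=[-0.2500 0.5000]
Step 2: x=[5.8203 10.3633] v=[-0.4688 0.9531]
Step 3: x=[5.6632 10.6927] v=[-0.6285 1.3174]
Step 4: x=[5.4863 11.0827] v=[-0.7077 1.5600]
Step 5: x=[5.3128 11.4979] v=[-0.6939 1.6609]
Step 6: x=[5.1666 11.9016] v=[-0.5849 1.6146]
Step 7: x=[5.0694 12.2593] v=[-0.3889 1.4309]

Answer: 5.0694 12.2593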